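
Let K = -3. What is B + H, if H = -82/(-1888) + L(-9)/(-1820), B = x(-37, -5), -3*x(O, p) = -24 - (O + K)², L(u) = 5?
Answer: 139518581/257712 ≈ 541.37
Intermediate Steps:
x(O, p) = 8 + (-3 + O)²/3 (x(O, p) = -(-24 - (O - 3)²)/3 = -(-24 - (-3 + O)²)/3 = 8 + (-3 + O)²/3)
B = 1624/3 (B = 8 + (-3 - 37)²/3 = 8 + (⅓)*(-40)² = 8 + (⅓)*1600 = 8 + 1600/3 = 1624/3 ≈ 541.33)
H = 3495/85904 (H = -82/(-1888) + 5/(-1820) = -82*(-1/1888) + 5*(-1/1820) = 41/944 - 1/364 = 3495/85904 ≈ 0.040685)
B + H = 1624/3 + 3495/85904 = 139518581/257712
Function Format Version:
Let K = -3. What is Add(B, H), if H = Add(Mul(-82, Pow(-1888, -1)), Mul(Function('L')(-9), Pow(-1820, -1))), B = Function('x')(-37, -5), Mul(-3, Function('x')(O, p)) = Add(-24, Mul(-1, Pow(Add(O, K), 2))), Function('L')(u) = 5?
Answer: Rational(139518581, 257712) ≈ 541.37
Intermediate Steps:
Function('x')(O, p) = Add(8, Mul(Rational(1, 3), Pow(Add(-3, O), 2))) (Function('x')(O, p) = Mul(Rational(-1, 3), Add(-24, Mul(-1, Pow(Add(O, -3), 2)))) = Mul(Rational(-1, 3), Add(-24, Mul(-1, Pow(Add(-3, O), 2)))) = Add(8, Mul(Rational(1, 3), Pow(Add(-3, O), 2))))
B = Rational(1624, 3) (B = Add(8, Mul(Rational(1, 3), Pow(Add(-3, -37), 2))) = Add(8, Mul(Rational(1, 3), Pow(-40, 2))) = Add(8, Mul(Rational(1, 3), 1600)) = Add(8, Rational(1600, 3)) = Rational(1624, 3) ≈ 541.33)
H = Rational(3495, 85904) (H = Add(Mul(-82, Pow(-1888, -1)), Mul(5, Pow(-1820, -1))) = Add(Mul(-82, Rational(-1, 1888)), Mul(5, Rational(-1, 1820))) = Add(Rational(41, 944), Rational(-1, 364)) = Rational(3495, 85904) ≈ 0.040685)
Add(B, H) = Add(Rational(1624, 3), Rational(3495, 85904)) = Rational(139518581, 257712)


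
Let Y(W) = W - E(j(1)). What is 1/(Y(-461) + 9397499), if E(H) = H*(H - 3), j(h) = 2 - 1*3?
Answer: 1/9397034 ≈ 1.0642e-7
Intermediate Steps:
j(h) = -1 (j(h) = 2 - 3 = -1)
E(H) = H*(-3 + H)
Y(W) = -4 + W (Y(W) = W - (-1)*(-3 - 1) = W - (-1)*(-4) = W - 1*4 = W - 4 = -4 + W)
1/(Y(-461) + 9397499) = 1/((-4 - 461) + 9397499) = 1/(-465 + 9397499) = 1/9397034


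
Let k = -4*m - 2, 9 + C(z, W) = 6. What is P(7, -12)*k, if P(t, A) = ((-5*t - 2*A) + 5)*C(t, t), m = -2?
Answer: 108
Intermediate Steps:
C(z, W) = -3 (C(z, W) = -9 + 6 = -3)
k = 6 (k = -4*(-2) - 2 = 8 - 2 = 6)
P(t, A) = -15 + 6*A + 15*t (P(t, A) = ((-5*t - 2*A) + 5)*(-3) = (5 - 5*t - 2*A)*(-3) = -15 + 6*A + 15*t)
P(7, -12)*k = (-15 + 6*(-12) + 15*7)*6 = (-15 - 72 + 105)*6 = 18*6 = 108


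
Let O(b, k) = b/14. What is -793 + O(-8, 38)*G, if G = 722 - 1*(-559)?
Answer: -1525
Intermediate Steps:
O(b, k) = b/14 (O(b, k) = b*(1/14) = b/14)
G = 1281 (G = 722 + 559 = 1281)
-793 + O(-8, 38)*G = -793 + ((1/14)*(-8))*1281 = -793 - 4/7*1281 = -793 - 732 = -1525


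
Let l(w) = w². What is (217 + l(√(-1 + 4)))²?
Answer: 48400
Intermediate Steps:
(217 + l(√(-1 + 4)))² = (217 + (√(-1 + 4))²)² = (217 + (√3)²)² = (217 + 3)² = 220² = 48400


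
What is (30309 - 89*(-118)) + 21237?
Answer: 62048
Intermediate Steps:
(30309 - 89*(-118)) + 21237 = (30309 + 10502) + 21237 = 40811 + 21237 = 62048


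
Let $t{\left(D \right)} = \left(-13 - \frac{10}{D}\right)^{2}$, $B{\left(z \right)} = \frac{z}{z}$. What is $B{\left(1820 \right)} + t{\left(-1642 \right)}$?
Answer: $\frac{114480265}{674041} \approx 169.84$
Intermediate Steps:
$B{\left(z \right)} = 1$
$B{\left(1820 \right)} + t{\left(-1642 \right)} = 1 + \frac{\left(10 + 13 \left(-1642\right)\right)^{2}}{2696164} = 1 + \frac{\left(10 - 21346\right)^{2}}{2696164} = 1 + \frac{\left(-21336\right)^{2}}{2696164} = 1 + \frac{1}{2696164} \cdot 455224896 = 1 + \frac{113806224}{674041} = \frac{114480265}{674041}$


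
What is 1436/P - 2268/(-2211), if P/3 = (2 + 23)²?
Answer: 2475832/1381875 ≈ 1.7916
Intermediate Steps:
P = 1875 (P = 3*(2 + 23)² = 3*25² = 3*625 = 1875)
1436/P - 2268/(-2211) = 1436/1875 - 2268/(-2211) = 1436*(1/1875) - 2268*(-1/2211) = 1436/1875 + 756/737 = 2475832/1381875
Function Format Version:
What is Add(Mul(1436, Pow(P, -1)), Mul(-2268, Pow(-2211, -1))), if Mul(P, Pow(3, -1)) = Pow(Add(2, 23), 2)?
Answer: Rational(2475832, 1381875) ≈ 1.7916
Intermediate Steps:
P = 1875 (P = Mul(3, Pow(Add(2, 23), 2)) = Mul(3, Pow(25, 2)) = Mul(3, 625) = 1875)
Add(Mul(1436, Pow(P, -1)), Mul(-2268, Pow(-2211, -1))) = Add(Mul(1436, Pow(1875, -1)), Mul(-2268, Pow(-2211, -1))) = Add(Mul(1436, Rational(1, 1875)), Mul(-2268, Rational(-1, 2211))) = Add(Rational(1436, 1875), Rational(756, 737)) = Rational(2475832, 1381875)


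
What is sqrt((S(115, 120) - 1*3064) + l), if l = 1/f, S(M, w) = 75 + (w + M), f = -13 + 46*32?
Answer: I*sqrt(5862386015)/1459 ≈ 52.479*I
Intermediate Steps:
f = 1459 (f = -13 + 1472 = 1459)
S(M, w) = 75 + M + w (S(M, w) = 75 + (M + w) = 75 + M + w)
l = 1/1459 ≈ 0.00068540
sqrt((S(115, 120) - 1*3064) + l) = sqrt(((75 + 115 + 120) - 1*3064) + 1/1459) = sqrt((310 - 3064) + 1/1459) = sqrt(-2754 + 1/1459) = sqrt(-4018085/1459) = I*sqrt(5862386015)/1459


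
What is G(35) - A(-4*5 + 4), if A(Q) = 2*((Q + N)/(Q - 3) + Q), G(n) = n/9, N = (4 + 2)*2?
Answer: 6065/171 ≈ 35.468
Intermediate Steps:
N = 12 (N = 6*2 = 12)
G(n) = n/9 (G(n) = n*(1/9) = n/9)
A(Q) = 2*Q + 2*(12 + Q)/(-3 + Q) (A(Q) = 2*((Q + 12)/(Q - 3) + Q) = 2*((12 + Q)/(-3 + Q) + Q) = 2*(Q + (12 + Q)/(-3 + Q)) = 2*Q + 2*(12 + Q)/(-3 + Q))
G(35) - A(-4*5 + 4) = (1/9)*35 - 2*(12 + (-4*5 + 4)**2 - 2*(-4*5 + 4))/(-3 + (-4*5 + 4)) = 35/9 - 2*(12 + (-20 + 4)**2 - 2*(-20 + 4))/(-3 + (-20 + 4)) = 35/9 - 2*(12 + (-16)**2 - 2*(-16))/(-3 - 16) = 35/9 - 2*(12 + 256 + 32)/(-19) = 35/9 - 2*(-1)*300/19 = 35/9 - 1*(-600/19) = 35/9 + 600/19 = 6065/171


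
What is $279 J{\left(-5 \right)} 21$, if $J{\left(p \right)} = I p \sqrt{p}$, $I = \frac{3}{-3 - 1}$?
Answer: $\frac{87885 i \sqrt{5}}{4} \approx 49129.0 i$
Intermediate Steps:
$I = - \frac{3}{4}$ ($I = \frac{3}{-3 - 1} = \frac{3}{-4} = 3 \left(- \frac{1}{4}\right) = - \frac{3}{4} \approx -0.75$)
$J{\left(p \right)} = - \frac{3 p^{\frac{3}{2}}}{4}$ ($J{\left(p \right)} = - \frac{3 p}{4} \sqrt{p} = - \frac{3 p^{\frac{3}{2}}}{4}$)
$279 J{\left(-5 \right)} 21 = 279 - \frac{3 \left(-5\right)^{\frac{3}{2}}}{4} \cdot 21 = 279 - \frac{3 \left(- 5 i \sqrt{5}\right)}{4} \cdot 21 = 279 \frac{15 i \sqrt{5}}{4} \cdot 21 = 279 \frac{315 i \sqrt{5}}{4} = \frac{87885 i \sqrt{5}}{4}$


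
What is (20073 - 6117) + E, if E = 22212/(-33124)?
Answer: 115564083/8281 ≈ 13955.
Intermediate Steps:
E = -5553/8281 (E = 22212*(-1/33124) = -5553/8281 ≈ -0.67057)
(20073 - 6117) + E = (20073 - 6117) - 5553/8281 = 13956 - 5553/8281 = 115564083/8281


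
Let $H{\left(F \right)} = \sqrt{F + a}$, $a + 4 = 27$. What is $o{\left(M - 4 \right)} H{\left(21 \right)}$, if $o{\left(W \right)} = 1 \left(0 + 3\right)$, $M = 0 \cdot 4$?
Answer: $6 \sqrt{11} \approx 19.9$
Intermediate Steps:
$a = 23$ ($a = -4 + 27 = 23$)
$M = 0$
$o{\left(W \right)} = 3$ ($o{\left(W \right)} = 1 \cdot 3 = 3$)
$H{\left(F \right)} = \sqrt{23 + F}$ ($H{\left(F \right)} = \sqrt{F + 23} = \sqrt{23 + F}$)
$o{\left(M - 4 \right)} H{\left(21 \right)} = 3 \sqrt{23 + 21} = 3 \sqrt{44} = 3 \cdot 2 \sqrt{11} = 6 \sqrt{11}$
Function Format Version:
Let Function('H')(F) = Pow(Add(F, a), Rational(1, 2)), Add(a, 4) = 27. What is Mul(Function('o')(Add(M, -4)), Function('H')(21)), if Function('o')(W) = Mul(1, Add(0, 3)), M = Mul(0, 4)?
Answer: Mul(6, Pow(11, Rational(1, 2))) ≈ 19.900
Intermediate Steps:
a = 23 (a = Add(-4, 27) = 23)
M = 0
Function('o')(W) = 3 (Function('o')(W) = Mul(1, 3) = 3)
Function('H')(F) = Pow(Add(23, F), Rational(1, 2)) (Function('H')(F) = Pow(Add(F, 23), Rational(1, 2)) = Pow(Add(23, F), Rational(1, 2)))
Mul(Function('o')(Add(M, -4)), Function('H')(21)) = Mul(3, Pow(Add(23, 21), Rational(1, 2))) = Mul(3, Pow(44, Rational(1, 2))) = Mul(3, Mul(2, Pow(11, Rational(1, 2)))) = Mul(6, Pow(11, Rational(1, 2)))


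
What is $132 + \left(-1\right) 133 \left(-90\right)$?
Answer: $12102$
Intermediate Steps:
$132 + \left(-1\right) 133 \left(-90\right) = 132 - -11970 = 132 + 11970 = 12102$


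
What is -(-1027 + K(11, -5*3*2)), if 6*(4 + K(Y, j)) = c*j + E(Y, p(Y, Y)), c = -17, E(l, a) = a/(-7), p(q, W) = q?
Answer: 39743/42 ≈ 946.26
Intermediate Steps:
E(l, a) = -a/7 (E(l, a) = a*(-⅐) = -a/7)
K(Y, j) = -4 - 17*j/6 - Y/42 (K(Y, j) = -4 + (-17*j - Y/7)/6 = -4 + (-17*j/6 - Y/42) = -4 - 17*j/6 - Y/42)
-(-1027 + K(11, -5*3*2)) = -(-1027 + (-4 - 17*(-5*3)*2/6 - 1/42*11)) = -(-1027 + (-4 - (-85)*2/2 - 11/42)) = -(-1027 + (-4 - 17/6*(-30) - 11/42)) = -(-1027 + (-4 + 85 - 11/42)) = -(-1027 + 3391/42) = -1*(-39743/42) = 39743/42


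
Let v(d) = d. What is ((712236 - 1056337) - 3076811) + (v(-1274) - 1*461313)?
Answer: -3883499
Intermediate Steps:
((712236 - 1056337) - 3076811) + (v(-1274) - 1*461313) = ((712236 - 1056337) - 3076811) + (-1274 - 1*461313) = (-344101 - 3076811) + (-1274 - 461313) = -3420912 - 462587 = -3883499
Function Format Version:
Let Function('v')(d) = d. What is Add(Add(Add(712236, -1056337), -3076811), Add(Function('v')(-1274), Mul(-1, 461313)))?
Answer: -3883499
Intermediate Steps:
Add(Add(Add(712236, -1056337), -3076811), Add(Function('v')(-1274), Mul(-1, 461313))) = Add(Add(Add(712236, -1056337), -3076811), Add(-1274, Mul(-1, 461313))) = Add(Add(-344101, -3076811), Add(-1274, -461313)) = Add(-3420912, -462587) = -3883499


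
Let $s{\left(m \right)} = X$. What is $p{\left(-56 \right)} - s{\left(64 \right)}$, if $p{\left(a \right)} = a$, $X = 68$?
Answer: $-124$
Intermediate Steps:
$s{\left(m \right)} = 68$
$p{\left(-56 \right)} - s{\left(64 \right)} = -56 - 68 = -124$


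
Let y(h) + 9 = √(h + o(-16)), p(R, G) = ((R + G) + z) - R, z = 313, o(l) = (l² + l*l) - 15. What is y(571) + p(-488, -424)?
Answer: -120 + 2*√267 ≈ -87.320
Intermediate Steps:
o(l) = -15 + 2*l² (o(l) = (l² + l²) - 15 = 2*l² - 15 = -15 + 2*l²)
p(R, G) = 313 + G (p(R, G) = ((R + G) + 313) - R = ((G + R) + 313) - R = (313 + G + R) - R = 313 + G)
y(h) = -9 + √(497 + h) (y(h) = -9 + √(h + (-15 + 2*(-16)²)) = -9 + √(h + (-15 + 2*256)) = -9 + √(h + (-15 + 512)) = -9 + √(h + 497) = -9 + √(497 + h))
y(571) + p(-488, -424) = (-9 + √(497 + 571)) + (313 - 424) = (-9 + √1068) - 111 = (-9 + 2*√267) - 111 = -120 + 2*√267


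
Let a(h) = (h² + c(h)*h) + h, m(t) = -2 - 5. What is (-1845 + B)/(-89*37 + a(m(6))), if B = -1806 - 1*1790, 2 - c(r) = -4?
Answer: 5441/3293 ≈ 1.6523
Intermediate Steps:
c(r) = 6 (c(r) = 2 - 1*(-4) = 2 + 4 = 6)
B = -3596 (B = -1806 - 1790 = -3596)
m(t) = -7
a(h) = h² + 7*h (a(h) = (h² + 6*h) + h = h² + 7*h)
(-1845 + B)/(-89*37 + a(m(6))) = (-1845 - 3596)/(-89*37 - 7*(7 - 7)) = -5441/(-3293 - 7*0) = -5441/(-3293 + 0) = -5441/(-3293) = -5441*(-1/3293) = 5441/3293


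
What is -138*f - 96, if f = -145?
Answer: 19914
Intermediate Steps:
-138*f - 96 = -138*(-145) - 96 = 20010 - 96 = 19914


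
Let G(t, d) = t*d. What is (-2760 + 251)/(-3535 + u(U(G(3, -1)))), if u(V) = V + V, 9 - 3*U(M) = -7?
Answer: 7527/10573 ≈ 0.71191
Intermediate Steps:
G(t, d) = d*t
U(M) = 16/3 (U(M) = 3 - ⅓*(-7) = 3 + 7/3 = 16/3)
u(V) = 2*V
(-2760 + 251)/(-3535 + u(U(G(3, -1)))) = (-2760 + 251)/(-3535 + 2*(16/3)) = -2509/(-3535 + 32/3) = -2509/(-10573/3) = -2509*(-3/10573) = 7527/10573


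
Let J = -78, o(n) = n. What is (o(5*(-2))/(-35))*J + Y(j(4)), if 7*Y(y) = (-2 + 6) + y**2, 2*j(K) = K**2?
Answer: -88/7 ≈ -12.571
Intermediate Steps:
j(K) = K**2/2
Y(y) = 4/7 + y**2/7 (Y(y) = ((-2 + 6) + y**2)/7 = (4 + y**2)/7 = 4/7 + y**2/7)
(o(5*(-2))/(-35))*J + Y(j(4)) = ((5*(-2))/(-35))*(-78) + (4/7 + ((1/2)*4**2)**2/7) = -10*(-1/35)*(-78) + (4/7 + ((1/2)*16)**2/7) = (2/7)*(-78) + (4/7 + (1/7)*8**2) = -156/7 + (4/7 + (1/7)*64) = -156/7 + (4/7 + 64/7) = -156/7 + 68/7 = -88/7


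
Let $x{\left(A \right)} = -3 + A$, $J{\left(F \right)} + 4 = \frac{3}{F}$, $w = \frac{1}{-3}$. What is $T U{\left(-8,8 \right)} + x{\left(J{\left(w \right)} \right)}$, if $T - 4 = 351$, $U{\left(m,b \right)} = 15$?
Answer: $5309$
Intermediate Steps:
$w = - \frac{1}{3} \approx -0.33333$
$J{\left(F \right)} = -4 + \frac{3}{F}$
$T = 355$ ($T = 4 + 351 = 355$)
$T U{\left(-8,8 \right)} + x{\left(J{\left(w \right)} \right)} = 355 \cdot 15 + \left(-3 + \left(-4 + \frac{3}{- \frac{1}{3}}\right)\right) = 5325 + \left(-3 + \left(-4 + 3 \left(-3\right)\right)\right) = 5325 - 16 = 5309$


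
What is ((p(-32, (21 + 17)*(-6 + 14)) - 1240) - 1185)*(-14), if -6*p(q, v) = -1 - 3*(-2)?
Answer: 101885/3 ≈ 33962.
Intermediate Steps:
p(q, v) = -⅚ (p(q, v) = -(-1 - 3*(-2))/6 = -(-1 + 6)/6 = -⅙*5 = -⅚)
((p(-32, (21 + 17)*(-6 + 14)) - 1240) - 1185)*(-14) = ((-⅚ - 1240) - 1185)*(-14) = (-7445/6 - 1185)*(-14) = -14555/6*(-14) = 101885/3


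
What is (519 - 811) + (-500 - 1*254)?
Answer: -1046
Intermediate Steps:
(519 - 811) + (-500 - 1*254) = -292 + (-500 - 254) = -292 - 754 = -1046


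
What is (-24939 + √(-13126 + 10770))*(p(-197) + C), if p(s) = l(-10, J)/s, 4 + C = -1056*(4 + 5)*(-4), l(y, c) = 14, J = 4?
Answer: -186751960650/197 + 14976700*I*√589/197 ≈ -9.4798e+8 + 1.845e+6*I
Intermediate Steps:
C = 38012 (C = -4 - 1056*(4 + 5)*(-4) = -4 - 9504*(-4) = -4 - 1056*(-36) = -4 + 38016 = 38012)
p(s) = 14/s
(-24939 + √(-13126 + 10770))*(p(-197) + C) = (-24939 + √(-13126 + 10770))*(14/(-197) + 38012) = (-24939 + √(-2356))*(14*(-1/197) + 38012) = (-24939 + 2*I*√589)*(-14/197 + 38012) = (-24939 + 2*I*√589)*(7488350/197) = -186751960650/197 + 14976700*I*√589/197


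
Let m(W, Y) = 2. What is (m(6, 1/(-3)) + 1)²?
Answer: 9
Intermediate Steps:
(m(6, 1/(-3)) + 1)² = (2 + 1)² = 3² = 9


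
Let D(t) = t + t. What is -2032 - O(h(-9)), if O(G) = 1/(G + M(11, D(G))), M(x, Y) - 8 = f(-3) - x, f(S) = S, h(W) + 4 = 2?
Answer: -16255/8 ≈ -2031.9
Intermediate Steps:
h(W) = -2 (h(W) = -4 + 2 = -2)
D(t) = 2*t
M(x, Y) = 5 - x (M(x, Y) = 8 + (-3 - x) = 5 - x)
O(G) = 1/(-6 + G) (O(G) = 1/(G + (5 - 1*11)) = 1/(G + (5 - 11)) = 1/(G - 6) = 1/(-6 + G))
-2032 - O(h(-9)) = -2032 - 1/(-6 - 2) = -2032 - 1/(-8) = -2032 - 1*(-⅛) = -2032 + ⅛ = -16255/8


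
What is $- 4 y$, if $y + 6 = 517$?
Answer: $-2044$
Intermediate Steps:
$y = 511$ ($y = -6 + 517 = 511$)
$- 4 y = \left(-4\right) 511 = -2044$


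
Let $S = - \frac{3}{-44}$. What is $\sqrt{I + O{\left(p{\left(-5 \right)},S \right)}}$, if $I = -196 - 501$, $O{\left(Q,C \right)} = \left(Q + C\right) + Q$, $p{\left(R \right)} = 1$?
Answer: $\frac{i \sqrt{336347}}{22} \approx 26.362 i$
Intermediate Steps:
$S = \frac{3}{44}$ ($S = \left(-3\right) \left(- \frac{1}{44}\right) = \frac{3}{44} \approx 0.068182$)
$O{\left(Q,C \right)} = C + 2 Q$ ($O{\left(Q,C \right)} = \left(C + Q\right) + Q = C + 2 Q$)
$I = -697$
$\sqrt{I + O{\left(p{\left(-5 \right)},S \right)}} = \sqrt{-697 + \left(\frac{3}{44} + 2 \cdot 1\right)} = \sqrt{-697 + \left(\frac{3}{44} + 2\right)} = \sqrt{-697 + \frac{91}{44}} = \sqrt{- \frac{30577}{44}} = \frac{i \sqrt{336347}}{22}$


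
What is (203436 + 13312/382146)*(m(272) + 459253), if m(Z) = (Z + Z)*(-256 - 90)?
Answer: 3511734812345012/63691 ≈ 5.5137e+10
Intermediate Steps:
m(Z) = -692*Z (m(Z) = (2*Z)*(-346) = -692*Z)
(203436 + 13312/382146)*(m(272) + 459253) = (203436 + 13312/382146)*(-692*272 + 459253) = (203436 + 13312*(1/382146))*(-188224 + 459253) = (203436 + 6656/191073)*271029 = (38871133484/191073)*271029 = 3511734812345012/63691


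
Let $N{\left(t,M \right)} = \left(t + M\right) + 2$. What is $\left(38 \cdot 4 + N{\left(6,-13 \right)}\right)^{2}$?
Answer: $21609$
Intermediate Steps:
$N{\left(t,M \right)} = 2 + M + t$ ($N{\left(t,M \right)} = \left(M + t\right) + 2 = 2 + M + t$)
$\left(38 \cdot 4 + N{\left(6,-13 \right)}\right)^{2} = \left(38 \cdot 4 + \left(2 - 13 + 6\right)\right)^{2} = \left(152 - 5\right)^{2} = 147^{2} = 21609$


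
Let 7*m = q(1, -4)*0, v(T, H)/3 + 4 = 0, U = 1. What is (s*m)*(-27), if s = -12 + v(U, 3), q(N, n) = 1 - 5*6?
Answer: 0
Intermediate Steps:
v(T, H) = -12 (v(T, H) = -12 + 3*0 = -12 + 0 = -12)
q(N, n) = -29 (q(N, n) = 1 - 30 = -29)
m = 0 (m = (-29*0)/7 = (1/7)*0 = 0)
s = -24 (s = -12 - 12 = -24)
(s*m)*(-27) = -24*0*(-27) = 0*(-27) = 0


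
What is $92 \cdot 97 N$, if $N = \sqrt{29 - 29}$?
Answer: $0$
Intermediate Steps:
$N = 0$ ($N = \sqrt{0} = 0$)
$92 \cdot 97 N = 92 \cdot 97 \cdot 0 = 8924 \cdot 0 = 0$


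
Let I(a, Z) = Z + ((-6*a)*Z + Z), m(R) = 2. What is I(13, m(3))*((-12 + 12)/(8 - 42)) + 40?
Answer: 40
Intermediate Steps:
I(a, Z) = 2*Z - 6*Z*a (I(a, Z) = Z + (-6*Z*a + Z) = Z + (Z - 6*Z*a) = 2*Z - 6*Z*a)
I(13, m(3))*((-12 + 12)/(8 - 42)) + 40 = (2*2*(1 - 3*13))*((-12 + 12)/(8 - 42)) + 40 = (2*2*(1 - 39))*(0/(-34)) + 40 = (2*2*(-38))*(0*(-1/34)) + 40 = -152*0 + 40 = 0 + 40 = 40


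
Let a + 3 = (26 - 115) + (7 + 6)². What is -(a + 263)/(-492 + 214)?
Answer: 170/139 ≈ 1.2230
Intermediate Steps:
a = 77 (a = -3 + ((26 - 115) + (7 + 6)²) = -3 + (-89 + 13²) = -3 + (-89 + 169) = -3 + 80 = 77)
-(a + 263)/(-492 + 214) = -(77 + 263)/(-492 + 214) = -340/(-278) = -340*(-1)/278 = -1*(-170/139) = 170/139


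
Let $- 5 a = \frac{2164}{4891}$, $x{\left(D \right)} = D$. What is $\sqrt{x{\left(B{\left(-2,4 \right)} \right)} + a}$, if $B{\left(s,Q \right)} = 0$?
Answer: $\frac{2 i \sqrt{13230155}}{24455} \approx 0.29747 i$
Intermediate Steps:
$a = - \frac{2164}{24455}$ ($a = - \frac{2164 \cdot \frac{1}{4891}}{5} = \left(- \frac{1}{5}\right) \frac{2164}{4891} = - \frac{2164}{24455} \approx -0.088489$)
$\sqrt{x{\left(B{\left(-2,4 \right)} \right)} + a} = \sqrt{0 - \frac{2164}{24455}} = \sqrt{- \frac{2164}{24455}} = \frac{2 i \sqrt{13230155}}{24455}$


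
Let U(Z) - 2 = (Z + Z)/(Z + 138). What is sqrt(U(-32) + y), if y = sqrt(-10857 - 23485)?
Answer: sqrt(3922 + 2809*I*sqrt(34342))/53 ≈ 9.6622 + 9.5897*I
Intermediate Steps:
U(Z) = 2 + 2*Z/(138 + Z) (U(Z) = 2 + (Z + Z)/(Z + 138) = 2 + (2*Z)/(138 + Z) = 2 + 2*Z/(138 + Z))
y = I*sqrt(34342) (y = sqrt(-34342) = I*sqrt(34342) ≈ 185.32*I)
sqrt(U(-32) + y) = sqrt(4*(69 - 32)/(138 - 32) + I*sqrt(34342)) = sqrt(4*37/106 + I*sqrt(34342)) = sqrt(4*(1/106)*37 + I*sqrt(34342)) = sqrt(74/53 + I*sqrt(34342))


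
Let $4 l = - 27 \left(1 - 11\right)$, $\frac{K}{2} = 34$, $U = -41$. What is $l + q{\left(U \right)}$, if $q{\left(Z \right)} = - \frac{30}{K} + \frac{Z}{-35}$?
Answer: $\frac{40597}{595} \approx 68.23$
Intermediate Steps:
$K = 68$ ($K = 2 \cdot 34 = 68$)
$q{\left(Z \right)} = - \frac{15}{34} - \frac{Z}{35}$ ($q{\left(Z \right)} = - \frac{30}{68} + \frac{Z}{-35} = \left(-30\right) \frac{1}{68} + Z \left(- \frac{1}{35}\right) = - \frac{15}{34} - \frac{Z}{35}$)
$l = \frac{135}{2}$ ($l = \frac{\left(-27\right) \left(1 - 11\right)}{4} = \frac{\left(-27\right) \left(-10\right)}{4} = \frac{1}{4} \cdot 270 = \frac{135}{2} \approx 67.5$)
$l + q{\left(U \right)} = \frac{135}{2} - - \frac{869}{1190} = \frac{135}{2} + \left(- \frac{15}{34} + \frac{41}{35}\right) = \frac{135}{2} + \frac{869}{1190} = \frac{40597}{595}$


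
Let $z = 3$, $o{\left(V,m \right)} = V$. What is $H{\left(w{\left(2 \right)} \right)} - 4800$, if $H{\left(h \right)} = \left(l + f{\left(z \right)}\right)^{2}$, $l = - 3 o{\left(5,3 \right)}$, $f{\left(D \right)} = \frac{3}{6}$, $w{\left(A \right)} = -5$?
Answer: $- \frac{18359}{4} \approx -4589.8$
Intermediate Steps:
$f{\left(D \right)} = \frac{1}{2}$ ($f{\left(D \right)} = 3 \cdot \frac{1}{6} = \frac{1}{2}$)
$l = -15$ ($l = \left(-3\right) 5 = -15$)
$H{\left(h \right)} = \frac{841}{4}$ ($H{\left(h \right)} = \left(-15 + \frac{1}{2}\right)^{2} = \left(- \frac{29}{2}\right)^{2} = \frac{841}{4}$)
$H{\left(w{\left(2 \right)} \right)} - 4800 = \frac{841}{4} - 4800 = - \frac{18359}{4}$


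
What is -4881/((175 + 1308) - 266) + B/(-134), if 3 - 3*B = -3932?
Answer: -6751057/489234 ≈ -13.799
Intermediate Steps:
B = 3935/3 (B = 1 - ⅓*(-3932) = 1 + 3932/3 = 3935/3 ≈ 1311.7)
-4881/((175 + 1308) - 266) + B/(-134) = -4881/((175 + 1308) - 266) + (3935/3)/(-134) = -4881/(1483 - 266) + (3935/3)*(-1/134) = -4881/1217 - 3935/402 = -6751057/489234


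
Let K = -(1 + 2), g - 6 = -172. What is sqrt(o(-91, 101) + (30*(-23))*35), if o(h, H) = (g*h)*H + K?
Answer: sqrt(1501553) ≈ 1225.4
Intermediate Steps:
g = -166 (g = 6 - 172 = -166)
K = -3 (K = -1*3 = -3)
o(h, H) = -3 - 166*H*h (o(h, H) = (-166*h)*H - 3 = -166*H*h - 3 = -3 - 166*H*h)
sqrt(o(-91, 101) + (30*(-23))*35) = sqrt((-3 - 166*101*(-91)) + (30*(-23))*35) = sqrt((-3 + 1525706) - 690*35) = sqrt(1525703 - 24150) = sqrt(1501553)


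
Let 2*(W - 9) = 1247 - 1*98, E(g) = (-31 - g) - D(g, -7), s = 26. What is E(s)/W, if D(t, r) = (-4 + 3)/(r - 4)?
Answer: -1256/12837 ≈ -0.097842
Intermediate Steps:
D(t, r) = -1/(-4 + r)
E(g) = -342/11 - g (E(g) = (-31 - g) - (-1)/(-4 - 7) = (-31 - g) - (-1)/(-11) = (-31 - g) - (-1)*(-1)/11 = (-31 - g) - 1*1/11 = (-31 - g) - 1/11 = -342/11 - g)
W = 1167/2 (W = 9 + (1247 - 1*98)/2 = 9 + (1247 - 98)/2 = 9 + (½)*1149 = 9 + 1149/2 = 1167/2 ≈ 583.50)
E(s)/W = (-342/11 - 1*26)/(1167/2) = (-342/11 - 26)*(2/1167) = -628/11*2/1167 = -1256/12837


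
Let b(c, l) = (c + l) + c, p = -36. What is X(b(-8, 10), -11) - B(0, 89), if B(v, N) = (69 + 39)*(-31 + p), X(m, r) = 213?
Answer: 7449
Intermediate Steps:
b(c, l) = l + 2*c
B(v, N) = -7236 (B(v, N) = (69 + 39)*(-31 - 36) = 108*(-67) = -7236)
X(b(-8, 10), -11) - B(0, 89) = 213 - 1*(-7236) = 213 + 7236 = 7449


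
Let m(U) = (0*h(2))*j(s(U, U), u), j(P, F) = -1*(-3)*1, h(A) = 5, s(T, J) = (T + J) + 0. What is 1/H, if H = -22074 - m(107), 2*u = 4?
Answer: -1/22074 ≈ -4.5302e-5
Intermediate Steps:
s(T, J) = J + T (s(T, J) = (J + T) + 0 = J + T)
u = 2 (u = (½)*4 = 2)
j(P, F) = 3 (j(P, F) = 3*1 = 3)
m(U) = 0 (m(U) = (0*5)*3 = 0*3 = 0)
H = -22074 (H = -22074 - 1*0 = -22074 + 0 = -22074)
1/H = 1/(-22074) = -1/22074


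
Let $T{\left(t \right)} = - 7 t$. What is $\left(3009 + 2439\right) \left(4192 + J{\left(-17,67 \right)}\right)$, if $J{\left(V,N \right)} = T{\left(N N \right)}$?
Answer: $-148354488$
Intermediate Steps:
$J{\left(V,N \right)} = - 7 N^{2}$ ($J{\left(V,N \right)} = - 7 N N = - 7 N^{2}$)
$\left(3009 + 2439\right) \left(4192 + J{\left(-17,67 \right)}\right) = \left(3009 + 2439\right) \left(4192 - 7 \cdot 67^{2}\right) = 5448 \left(4192 - 31423\right) = 5448 \left(-27231\right) = -148354488$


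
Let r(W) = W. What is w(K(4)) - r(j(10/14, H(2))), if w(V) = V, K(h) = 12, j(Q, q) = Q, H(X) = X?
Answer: 79/7 ≈ 11.286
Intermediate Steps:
w(K(4)) - r(j(10/14, H(2))) = 12 - 10/14 = 12 - 1*5/7 = 12 - 5/7 = 79/7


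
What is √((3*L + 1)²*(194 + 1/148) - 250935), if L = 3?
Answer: I*√316970490/37 ≈ 481.18*I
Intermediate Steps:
√((3*L + 1)²*(194 + 1/148) - 250935) = √((3*3 + 1)²*(194 + 1/148) - 250935) = √((9 + 1)²*(194 + 1/148) - 250935) = √(10²*(28713/148) - 250935) = √(100*(28713/148) - 250935) = √(717825/37 - 250935) = √(-8566770/37) = I*√316970490/37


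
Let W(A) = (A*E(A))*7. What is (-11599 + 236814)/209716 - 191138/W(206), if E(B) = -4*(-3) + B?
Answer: 70442637/151205236 ≈ 0.46587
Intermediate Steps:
E(B) = 12 + B
W(A) = 7*A*(12 + A) (W(A) = (A*(12 + A))*7 = 7*A*(12 + A))
(-11599 + 236814)/209716 - 191138/W(206) = (-11599 + 236814)/209716 - 191138*1/(1442*(12 + 206)) = 225215*(1/209716) - 191138/(7*206*218) = 225215/209716 - 191138/314356 = 225215/209716 - 191138*1/314356 = 225215/209716 - 95569/157178 = 70442637/151205236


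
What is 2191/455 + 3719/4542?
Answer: 1663381/295230 ≈ 5.6342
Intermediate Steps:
2191/455 + 3719/4542 = 2191*(1/455) + 3719*(1/4542) = 313/65 + 3719/4542 = 1663381/295230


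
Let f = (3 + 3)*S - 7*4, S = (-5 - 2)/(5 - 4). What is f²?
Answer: 4900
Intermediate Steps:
S = -7 (S = -7/1 = -7*1 = -7)
f = -70 (f = (3 + 3)*(-7) - 7*4 = 6*(-7) - 28 = -42 - 28 = -70)
f² = (-70)² = 4900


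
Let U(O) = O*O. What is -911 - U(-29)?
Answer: -1752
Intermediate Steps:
U(O) = O²
-911 - U(-29) = -911 - 1*(-29)² = -911 - 1*841 = -911 - 841 = -1752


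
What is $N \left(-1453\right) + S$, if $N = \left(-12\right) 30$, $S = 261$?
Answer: $523341$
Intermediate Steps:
$N = -360$
$N \left(-1453\right) + S = \left(-360\right) \left(-1453\right) + 261 = 523080 + 261 = 523341$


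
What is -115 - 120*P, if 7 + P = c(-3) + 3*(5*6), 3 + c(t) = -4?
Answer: -9235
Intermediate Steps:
c(t) = -7 (c(t) = -3 - 4 = -7)
P = 76 (P = -7 + (-7 + 3*(5*6)) = -7 + (-7 + 3*30) = -7 + (-7 + 90) = -7 + 83 = 76)
-115 - 120*P = -115 - 120*76 = -115 - 9120 = -9235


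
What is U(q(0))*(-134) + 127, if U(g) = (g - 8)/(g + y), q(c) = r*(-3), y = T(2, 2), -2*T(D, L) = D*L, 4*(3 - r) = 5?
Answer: -3419/29 ≈ -117.90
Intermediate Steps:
r = 7/4 (r = 3 - 1/4*5 = 3 - 5/4 = 7/4 ≈ 1.7500)
T(D, L) = -D*L/2
y = -2 (y = -1/2*2*2 = -2)
q(c) = -21/4 (q(c) = (7/4)*(-3) = -21/4)
U(g) = (-8 + g)/(-2 + g) (U(g) = (g - 8)/(g - 2) = (-8 + g)/(-2 + g))
U(q(0))*(-134) + 127 = ((-8 - 21/4)/(-2 - 21/4))*(-134) + 127 = (-53/4/(-29/4))*(-134) + 127 = -4/29*(-53/4)*(-134) + 127 = (53/29)*(-134) + 127 = -7102/29 + 127 = -3419/29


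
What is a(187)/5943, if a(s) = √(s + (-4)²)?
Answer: √203/5943 ≈ 0.0023974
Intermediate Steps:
a(s) = √(16 + s) (a(s) = √(s + 16) = √(16 + s))
a(187)/5943 = √(16 + 187)/5943 = √203*(1/5943) = √203/5943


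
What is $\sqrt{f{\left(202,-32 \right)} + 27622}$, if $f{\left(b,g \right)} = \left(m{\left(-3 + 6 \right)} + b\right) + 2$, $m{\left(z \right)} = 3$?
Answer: $\sqrt{27829} \approx 166.82$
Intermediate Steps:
$f{\left(b,g \right)} = 5 + b$ ($f{\left(b,g \right)} = \left(3 + b\right) + 2 = 5 + b$)
$\sqrt{f{\left(202,-32 \right)} + 27622} = \sqrt{\left(5 + 202\right) + 27622} = \sqrt{207 + 27622} = \sqrt{27829}$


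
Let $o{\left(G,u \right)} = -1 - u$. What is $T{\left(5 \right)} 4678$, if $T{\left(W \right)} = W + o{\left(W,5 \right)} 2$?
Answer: $-32746$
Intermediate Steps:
$T{\left(W \right)} = -12 + W$ ($T{\left(W \right)} = W + \left(-1 - 5\right) 2 = W - 12 = -12 + W$)
$T{\left(5 \right)} 4678 = \left(-12 + 5\right) 4678 = \left(-7\right) 4678 = -32746$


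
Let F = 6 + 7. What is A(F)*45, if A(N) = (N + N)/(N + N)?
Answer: 45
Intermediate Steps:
F = 13
A(N) = 1 (A(N) = (2*N)/((2*N)) = (2*N)*(1/(2*N)) = 1)
A(F)*45 = 1*45 = 45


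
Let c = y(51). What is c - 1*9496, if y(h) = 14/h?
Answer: -484282/51 ≈ -9495.7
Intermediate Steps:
c = 14/51 ≈ 0.27451
c - 1*9496 = 14/51 - 1*9496 = 14/51 - 9496 = -484282/51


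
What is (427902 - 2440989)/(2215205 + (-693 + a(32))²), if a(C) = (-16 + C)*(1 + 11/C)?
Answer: -2684116/3554823 ≈ -0.75506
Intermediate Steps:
a(C) = (1 + 11/C)*(-16 + C)
(427902 - 2440989)/(2215205 + (-693 + a(32))²) = (427902 - 2440989)/(2215205 + (-693 + (-5 + 32 - 176/32))²) = -2013087/(2215205 + (-693 + (-5 + 32 - 176*1/32))²) = -2013087/(2215205 + (-693 + (-5 + 32 - 11/2))²) = -2013087/(2215205 + (-693 + 43/2)²) = -2013087/(2215205 + (-1343/2)²) = -2013087/(2215205 + 1803649/4) = -2013087/10664469/4 = -2013087*4/10664469 = -2684116/3554823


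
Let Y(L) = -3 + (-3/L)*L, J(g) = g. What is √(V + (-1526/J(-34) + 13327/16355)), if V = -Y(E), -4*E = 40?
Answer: √3996373329190/278035 ≈ 7.1901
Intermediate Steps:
E = -10 (E = -¼*40 = -10)
Y(L) = -6 (Y(L) = -3 - 3 = -6)
V = 6 (V = -1*(-6) = 6)
√(V + (-1526/J(-34) + 13327/16355)) = √(6 + (-1526/(-34) + 13327/16355)) = √(6 + (-1526*(-1/34) + 13327*(1/16355))) = √(6 + (763/17 + 13327/16355)) = √(6 + 12705424/278035) = √(14373634/278035) = √3996373329190/278035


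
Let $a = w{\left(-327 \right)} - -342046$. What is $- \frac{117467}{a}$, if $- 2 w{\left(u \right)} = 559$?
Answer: $- \frac{234934}{683533} \approx -0.34371$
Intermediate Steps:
$w{\left(u \right)} = - \frac{559}{2}$ ($w{\left(u \right)} = \left(- \frac{1}{2}\right) 559 = - \frac{559}{2}$)
$a = \frac{683533}{2}$ ($a = - \frac{559}{2} - -342046 = - \frac{559}{2} + 342046 = \frac{683533}{2} \approx 3.4177 \cdot 10^{5}$)
$- \frac{117467}{a} = - \frac{117467}{\frac{683533}{2}} = \left(-117467\right) \frac{2}{683533} = - \frac{234934}{683533}$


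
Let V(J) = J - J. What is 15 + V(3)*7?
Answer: 15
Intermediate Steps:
V(J) = 0
15 + V(3)*7 = 15 + 0*7 = 15 + 0 = 15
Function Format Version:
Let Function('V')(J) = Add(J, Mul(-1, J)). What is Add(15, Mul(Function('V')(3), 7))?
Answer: 15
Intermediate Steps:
Function('V')(J) = 0
Add(15, Mul(Function('V')(3), 7)) = Add(15, Mul(0, 7)) = Add(15, 0) = 15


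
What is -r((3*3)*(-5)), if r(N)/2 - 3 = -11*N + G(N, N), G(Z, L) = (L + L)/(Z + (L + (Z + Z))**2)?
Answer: -100595/101 ≈ -995.99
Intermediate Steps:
G(Z, L) = 2*L/(Z + (L + 2*Z)**2) (G(Z, L) = (2*L)/(Z + (L + 2*Z)**2) = 2*L/(Z + (L + 2*Z)**2))
r(N) = 6 - 22*N + 4*N/(N + 9*N**2) (r(N) = 6 + 2*(-11*N + 2*N/(N + (N + 2*N)**2)) = 6 + 2*(-11*N + 2*N/(N + (3*N)**2)) = 6 + 2*(-11*N + 2*N/(N + 9*N**2)) = 6 + (-22*N + 4*N/(N + 9*N**2)) = 6 - 22*N + 4*N/(N + 9*N**2))
-r((3*3)*(-5)) = -2*(5 - 99*((3*3)*(-5))**2 + 16*((3*3)*(-5)))/(1 + 9*((3*3)*(-5))) = -2*(5 - 99*(9*(-5))**2 + 16*(9*(-5)))/(1 + 9*(9*(-5))) = -2*(5 - 99*(-45)**2 + 16*(-45))/(1 + 9*(-45)) = -2*(5 - 99*2025 - 720)/(1 - 405) = -2*(5 - 200475 - 720)/(-404) = -2*(-1)*(-201190)/404 = -1*100595/101 = -100595/101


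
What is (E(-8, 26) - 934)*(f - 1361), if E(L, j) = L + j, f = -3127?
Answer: 4111008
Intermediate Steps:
(E(-8, 26) - 934)*(f - 1361) = ((-8 + 26) - 934)*(-3127 - 1361) = (18 - 934)*(-4488) = -916*(-4488) = 4111008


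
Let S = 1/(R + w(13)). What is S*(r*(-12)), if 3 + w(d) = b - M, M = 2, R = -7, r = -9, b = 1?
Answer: -108/11 ≈ -9.8182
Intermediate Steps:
w(d) = -4 (w(d) = -3 + (1 - 1*2) = -3 + (1 - 2) = -3 - 1 = -4)
S = -1/11 (S = 1/(-7 - 4) = 1/(-11) = -1/11 ≈ -0.090909)
S*(r*(-12)) = -(-9)*(-12)/11 = -1/11*108 = -108/11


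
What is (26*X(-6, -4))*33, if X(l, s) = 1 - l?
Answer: 6006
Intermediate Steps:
(26*X(-6, -4))*33 = (26*(1 - 1*(-6)))*33 = (26*(1 + 6))*33 = (26*7)*33 = 182*33 = 6006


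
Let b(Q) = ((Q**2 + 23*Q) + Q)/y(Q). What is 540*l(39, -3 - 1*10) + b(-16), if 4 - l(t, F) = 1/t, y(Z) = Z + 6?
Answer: 140332/65 ≈ 2159.0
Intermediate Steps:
y(Z) = 6 + Z
l(t, F) = 4 - 1/t
b(Q) = (Q**2 + 24*Q)/(6 + Q) (b(Q) = ((Q**2 + 23*Q) + Q)/(6 + Q) = (Q**2 + 24*Q)/(6 + Q))
540*l(39, -3 - 1*10) + b(-16) = 540*(4 - 1/39) - 16*(24 - 16)/(6 - 16) = 540*(4 - 1*1/39) - 16*8/(-10) = 540*(4 - 1/39) - 16*(-1/10)*8 = 540*(155/39) + 64/5 = 27900/13 + 64/5 = 140332/65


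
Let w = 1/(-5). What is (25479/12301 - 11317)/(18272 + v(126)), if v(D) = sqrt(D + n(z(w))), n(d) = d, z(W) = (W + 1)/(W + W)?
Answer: -635796796784/1026720985965 + 69592469*sqrt(31)/1026720985965 ≈ -0.61887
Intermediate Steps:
w = -1/5 ≈ -0.20000
z(W) = (1 + W)/(2*W) (z(W) = (1 + W)/((2*W)) = (1 + W)*(1/(2*W)) = (1 + W)/(2*W))
v(D) = sqrt(-2 + D) (v(D) = sqrt(D + (1 - 1/5)/(2*(-1/5))) = sqrt(D + (1/2)*(-5)*(4/5)) = sqrt(D - 2) = sqrt(-2 + D))
(25479/12301 - 11317)/(18272 + v(126)) = (25479/12301 - 11317)/(18272 + sqrt(-2 + 126)) = (25479*(1/12301) - 11317)/(18272 + sqrt(124)) = (25479/12301 - 11317)/(18272 + 2*sqrt(31)) = -139184938/(12301*(18272 + 2*sqrt(31)))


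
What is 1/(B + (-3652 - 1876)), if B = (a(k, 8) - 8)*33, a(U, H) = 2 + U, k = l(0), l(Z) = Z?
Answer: -1/5726 ≈ -0.00017464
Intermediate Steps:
k = 0
B = -198 (B = ((2 + 0) - 8)*33 = (2 - 8)*33 = -6*33 = -198)
1/(B + (-3652 - 1876)) = 1/(-198 + (-3652 - 1876)) = 1/(-198 - 5528) = 1/(-5726) = -1/5726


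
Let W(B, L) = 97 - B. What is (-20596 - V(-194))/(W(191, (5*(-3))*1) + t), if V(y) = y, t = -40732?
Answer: 10201/20413 ≈ 0.49973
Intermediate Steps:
(-20596 - V(-194))/(W(191, (5*(-3))*1) + t) = (-20596 - 1*(-194))/((97 - 1*191) - 40732) = (-20596 + 194)/((97 - 191) - 40732) = -20402/(-94 - 40732) = -20402/(-40826) = -20402*(-1/40826) = 10201/20413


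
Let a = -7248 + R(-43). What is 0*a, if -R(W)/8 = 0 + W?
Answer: 0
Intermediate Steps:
R(W) = -8*W (R(W) = -8*(0 + W) = -8*W)
a = -6904 (a = -7248 - 8*(-43) = -7248 + 344 = -6904)
0*a = 0*(-6904) = 0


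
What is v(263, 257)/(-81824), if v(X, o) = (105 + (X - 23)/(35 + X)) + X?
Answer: -6869/1523972 ≈ -0.0045073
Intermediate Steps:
v(X, o) = 105 + X + (-23 + X)/(35 + X) (v(X, o) = (105 + (-23 + X)/(35 + X)) + X = 105 + X + (-23 + X)/(35 + X))
v(263, 257)/(-81824) = ((3652 + 263² + 141*263)/(35 + 263))/(-81824) = ((3652 + 69169 + 37083)/298)*(-1/81824) = ((1/298)*109904)*(-1/81824) = (54952/149)*(-1/81824) = -6869/1523972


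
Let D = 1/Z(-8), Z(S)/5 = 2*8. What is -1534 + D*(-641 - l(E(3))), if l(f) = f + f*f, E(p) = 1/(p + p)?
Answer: -4441003/2880 ≈ -1542.0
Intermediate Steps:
Z(S) = 80 (Z(S) = 5*(2*8) = 5*16 = 80)
E(p) = 1/(2*p)
l(f) = f + f²
D = 1/80 ≈ 0.012500
-1534 + D*(-641 - l(E(3))) = -1534 + (-641 - (½)/3*(1 + (½)/3))/80 = -1534 + (-641 - (½)*(⅓)*(1 + (½)*(⅓)))/80 = -1534 + (-641 - (1 + ⅙)/6)/80 = -1534 + (-641 - 7/(6*6))/80 = -1534 + (-641 - 1*7/36)/80 = -1534 + (-641 - 7/36)/80 = -1534 + (1/80)*(-23083/36) = -1534 - 23083/2880 = -4441003/2880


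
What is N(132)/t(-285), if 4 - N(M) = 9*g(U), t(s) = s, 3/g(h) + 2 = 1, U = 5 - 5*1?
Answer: -31/285 ≈ -0.10877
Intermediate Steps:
U = 0 (U = 5 - 5 = 0)
g(h) = -3 (g(h) = 3/(-2 + 1) = 3/(-1) = 3*(-1) = -3)
N(M) = 31 (N(M) = 4 - 9*(-3) = 4 - 1*(-27) = 4 + 27 = 31)
N(132)/t(-285) = 31/(-285) = 31*(-1/285) = -31/285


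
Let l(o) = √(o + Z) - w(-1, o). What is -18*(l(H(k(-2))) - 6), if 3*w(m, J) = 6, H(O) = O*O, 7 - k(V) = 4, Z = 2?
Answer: 144 - 18*√11 ≈ 84.301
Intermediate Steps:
k(V) = 3 (k(V) = 7 - 1*4 = 7 - 4 = 3)
H(O) = O²
w(m, J) = 2 (w(m, J) = (⅓)*6 = 2)
l(o) = -2 + √(2 + o) (l(o) = √(o + 2) - 1*2 = √(2 + o) - 2 = -2 + √(2 + o))
-18*(l(H(k(-2))) - 6) = -18*((-2 + √(2 + 3²)) - 6) = -18*((-2 + √(2 + 9)) - 6) = -18*((-2 + √11) - 6) = -18*(-8 + √11) = 144 - 18*√11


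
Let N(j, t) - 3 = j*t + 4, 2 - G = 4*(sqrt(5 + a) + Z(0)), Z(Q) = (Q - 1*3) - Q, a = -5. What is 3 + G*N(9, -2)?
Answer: -151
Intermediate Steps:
Z(Q) = -3 (Z(Q) = (Q - 3) - Q = (-3 + Q) - Q = -3)
G = 14 (G = 2 - 4*(sqrt(5 - 5) - 3) = 2 - 4*(sqrt(0) - 3) = 2 - 4*(0 - 3) = 2 - 4*(-3) = 2 - 1*(-12) = 2 + 12 = 14)
N(j, t) = 7 + j*t (N(j, t) = 3 + (j*t + 4) = 3 + (4 + j*t) = 7 + j*t)
3 + G*N(9, -2) = 3 + 14*(7 + 9*(-2)) = 3 + 14*(7 - 18) = 3 + 14*(-11) = 3 - 154 = -151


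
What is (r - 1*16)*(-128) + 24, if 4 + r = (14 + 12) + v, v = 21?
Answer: -3432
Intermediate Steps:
r = 43 (r = -4 + ((14 + 12) + 21) = -4 + (26 + 21) = -4 + 47 = 43)
(r - 1*16)*(-128) + 24 = (43 - 1*16)*(-128) + 24 = (43 - 16)*(-128) + 24 = 27*(-128) + 24 = -3456 + 24 = -3432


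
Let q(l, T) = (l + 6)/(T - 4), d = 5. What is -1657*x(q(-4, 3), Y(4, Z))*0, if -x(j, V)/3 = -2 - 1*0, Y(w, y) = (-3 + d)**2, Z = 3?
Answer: 0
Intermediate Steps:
Y(w, y) = 4 (Y(w, y) = (-3 + 5)**2 = 2**2 = 4)
q(l, T) = (6 + l)/(-4 + T)
x(j, V) = 6 (x(j, V) = -3*(-2 - 1*0) = -3*(-2 + 0) = -3*(-2) = 6)
-1657*x(q(-4, 3), Y(4, Z))*0 = -9942*0 = -1657*0 = 0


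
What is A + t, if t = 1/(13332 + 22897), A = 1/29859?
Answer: 66088/1081761711 ≈ 6.1093e-5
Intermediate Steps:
A = 1/29859 ≈ 3.3491e-5
t = 1/36229 ≈ 2.7602e-5
A + t = 1/29859 + 1/36229 = 66088/1081761711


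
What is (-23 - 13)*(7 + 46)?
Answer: -1908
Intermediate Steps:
(-23 - 13)*(7 + 46) = -36*53 = -1908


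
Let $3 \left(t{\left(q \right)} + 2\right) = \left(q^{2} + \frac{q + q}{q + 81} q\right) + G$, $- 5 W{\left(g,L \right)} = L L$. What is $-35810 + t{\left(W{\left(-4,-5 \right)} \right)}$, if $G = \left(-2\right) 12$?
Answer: $- \frac{1360835}{38} \approx -35811.0$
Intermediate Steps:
$G = -24$
$W{\left(g,L \right)} = - \frac{L^{2}}{5}$ ($W{\left(g,L \right)} = - \frac{L L}{5} = - \frac{L^{2}}{5}$)
$t{\left(q \right)} = -10 + \frac{q^{2}}{3} + \frac{2 q^{2}}{3 \left(81 + q\right)}$ ($t{\left(q \right)} = -2 + \frac{\left(q^{2} + \frac{q + q}{q + 81} q\right) - 24}{3} = -2 + \frac{\left(q^{2} + \frac{2 q}{81 + q} q\right) - 24}{3} = -2 + \frac{\left(q^{2} + \frac{2 q^{2}}{81 + q}\right) - 24}{3} = -2 + \frac{-24 + q^{2} + \frac{2 q^{2}}{81 + q}}{3} = -2 + \left(-8 + \frac{q^{2}}{3} + \frac{2 q^{2}}{3 \left(81 + q\right)}\right) = -10 + \frac{q^{2}}{3} + \frac{2 q^{2}}{3 \left(81 + q\right)}$)
$-35810 + t{\left(W{\left(-4,-5 \right)} \right)} = -35810 + \frac{-2430 + \left(- \frac{\left(-5\right)^{2}}{5}\right)^{3} - 30 \left(- \frac{\left(-5\right)^{2}}{5}\right) + 83 \left(- \frac{\left(-5\right)^{2}}{5}\right)^{2}}{3 \left(81 - \frac{\left(-5\right)^{2}}{5}\right)} = -35810 + \frac{-2430 + \left(\left(- \frac{1}{5}\right) 25\right)^{3} - 30 \left(\left(- \frac{1}{5}\right) 25\right) + 83 \left(\left(- \frac{1}{5}\right) 25\right)^{2}}{3 \left(81 - 5\right)} = -35810 + \frac{-2430 + \left(-5\right)^{3} - -150 + 83 \left(-5\right)^{2}}{3 \left(81 - 5\right)} = -35810 + \frac{-2430 - 125 + 150 + 83 \cdot 25}{3 \cdot 76} = -35810 + \frac{1}{3} \cdot \frac{1}{76} \left(-2430 - 125 + 150 + 2075\right) = -35810 + \frac{1}{3} \cdot \frac{1}{76} \left(-330\right) = -35810 - \frac{55}{38} = - \frac{1360835}{38}$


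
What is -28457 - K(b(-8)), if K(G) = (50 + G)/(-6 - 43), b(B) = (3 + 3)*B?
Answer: -1394391/49 ≈ -28457.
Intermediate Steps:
b(B) = 6*B
K(G) = -50/49 - G/49 (K(G) = (50 + G)/(-49) = (50 + G)*(-1/49) = -50/49 - G/49)
-28457 - K(b(-8)) = -28457 - (-50/49 - 6*(-8)/49) = -28457 - (-50/49 - 1/49*(-48)) = -28457 - (-50/49 + 48/49) = -28457 - 1*(-2/49) = -28457 + 2/49 = -1394391/49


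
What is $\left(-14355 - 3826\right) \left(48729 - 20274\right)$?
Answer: $-517340355$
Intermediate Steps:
$\left(-14355 - 3826\right) \left(48729 - 20274\right) = \left(-18181\right) 28455 = -517340355$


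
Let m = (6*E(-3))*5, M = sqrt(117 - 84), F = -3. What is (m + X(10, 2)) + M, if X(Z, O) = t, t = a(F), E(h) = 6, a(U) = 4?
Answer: 184 + sqrt(33) ≈ 189.74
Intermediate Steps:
t = 4
X(Z, O) = 4
M = sqrt(33) ≈ 5.7446
m = 180 (m = (6*6)*5 = 36*5 = 180)
(m + X(10, 2)) + M = (180 + 4) + sqrt(33) = 184 + sqrt(33)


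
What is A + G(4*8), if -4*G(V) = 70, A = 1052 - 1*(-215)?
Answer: 2499/2 ≈ 1249.5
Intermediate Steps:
A = 1267 (A = 1052 + 215 = 1267)
G(V) = -35/2 (G(V) = -1/4*70 = -35/2)
A + G(4*8) = 1267 - 35/2 = 2499/2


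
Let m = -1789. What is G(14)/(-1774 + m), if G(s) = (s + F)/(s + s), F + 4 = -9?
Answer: -1/99764 ≈ -1.0024e-5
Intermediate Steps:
F = -13 (F = -4 - 9 = -13)
G(s) = (-13 + s)/(2*s) (G(s) = (s - 13)/(s + s) = (-13 + s)/((2*s)) = (-13 + s)*(1/(2*s)) = (-13 + s)/(2*s))
G(14)/(-1774 + m) = ((½)*(-13 + 14)/14)/(-1774 - 1789) = ((½)*(1/14)*1)/(-3563) = (1/28)*(-1/3563) = -1/99764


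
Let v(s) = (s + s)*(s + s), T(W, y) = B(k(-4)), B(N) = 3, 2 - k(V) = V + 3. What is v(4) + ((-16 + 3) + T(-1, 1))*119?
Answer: -1126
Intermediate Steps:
k(V) = -1 - V (k(V) = 2 - (V + 3) = 2 - (3 + V) = 2 + (-3 - V) = -1 - V)
T(W, y) = 3
v(s) = 4*s² (v(s) = (2*s)*(2*s) = 4*s²)
v(4) + ((-16 + 3) + T(-1, 1))*119 = 4*4² + ((-16 + 3) + 3)*119 = 4*16 + (-13 + 3)*119 = 64 - 10*119 = 64 - 1190 = -1126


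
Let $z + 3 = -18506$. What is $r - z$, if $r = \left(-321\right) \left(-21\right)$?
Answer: $25250$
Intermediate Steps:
$z = -18509$ ($z = -3 - 18506 = -18509$)
$r = 6741$
$r - z = 6741 - -18509 = 6741 + 18509 = 25250$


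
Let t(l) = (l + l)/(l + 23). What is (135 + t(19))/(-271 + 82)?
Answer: -2854/3969 ≈ -0.71907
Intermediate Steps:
t(l) = 2*l/(23 + l) (t(l) = (2*l)/(23 + l) = 2*l/(23 + l))
(135 + t(19))/(-271 + 82) = (135 + 2*19/(23 + 19))/(-271 + 82) = (135 + 2*19/42)/(-189) = (135 + 2*19*(1/42))*(-1/189) = (135 + 19/21)*(-1/189) = (2854/21)*(-1/189) = -2854/3969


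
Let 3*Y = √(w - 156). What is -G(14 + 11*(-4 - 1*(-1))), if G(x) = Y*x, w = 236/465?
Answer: 76*I*√2101335/1395 ≈ 78.974*I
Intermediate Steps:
w = 236/465 (w = 236*(1/465) = 236/465 ≈ 0.50753)
Y = 4*I*√2101335/1395 (Y = √(236/465 - 156)/3 = √(-72304/465)/3 = (4*I*√2101335/465)/3 = 4*I*√2101335/1395 ≈ 4.1566*I)
G(x) = 4*I*x*√2101335/1395 (G(x) = (4*I*√2101335/1395)*x = 4*I*x*√2101335/1395)
-G(14 + 11*(-4 - 1*(-1))) = -4*I*(14 + 11*(-4 - 1*(-1)))*√2101335/1395 = -4*I*(14 + 11*(-4 + 1))*√2101335/1395 = -4*I*(14 + 11*(-3))*√2101335/1395 = -4*I*(14 - 33)*√2101335/1395 = -4*I*(-19)*√2101335/1395 = -(-76)*I*√2101335/1395 = 76*I*√2101335/1395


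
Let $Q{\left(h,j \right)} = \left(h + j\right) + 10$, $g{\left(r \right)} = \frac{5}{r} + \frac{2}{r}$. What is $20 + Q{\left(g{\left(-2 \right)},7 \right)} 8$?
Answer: $128$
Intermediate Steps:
$g{\left(r \right)} = \frac{7}{r}$
$Q{\left(h,j \right)} = 10 + h + j$
$20 + Q{\left(g{\left(-2 \right)},7 \right)} 8 = 20 + \left(10 + \frac{7}{-2} + 7\right) 8 = 20 + \left(10 + 7 \left(- \frac{1}{2}\right) + 7\right) 8 = 20 + \left(10 - \frac{7}{2} + 7\right) 8 = 20 + \frac{27}{2} \cdot 8 = 20 + 108 = 128$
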